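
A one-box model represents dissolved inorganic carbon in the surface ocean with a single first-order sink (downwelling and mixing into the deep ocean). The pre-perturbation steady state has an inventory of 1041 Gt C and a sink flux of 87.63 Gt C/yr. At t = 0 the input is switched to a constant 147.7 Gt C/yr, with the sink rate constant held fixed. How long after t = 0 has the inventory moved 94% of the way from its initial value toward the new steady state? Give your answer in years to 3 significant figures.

τ = M₀/F₀ = 1041/87.63 = 11.88 yr.
The remaining gap fraction is e^(−t/τ); 94% covered ⇒ e^(−t/τ) = 0.0600.
t = −τ ln(0.0600) = 11.88 × 2.813 = 33.42 yr.

33.4 yr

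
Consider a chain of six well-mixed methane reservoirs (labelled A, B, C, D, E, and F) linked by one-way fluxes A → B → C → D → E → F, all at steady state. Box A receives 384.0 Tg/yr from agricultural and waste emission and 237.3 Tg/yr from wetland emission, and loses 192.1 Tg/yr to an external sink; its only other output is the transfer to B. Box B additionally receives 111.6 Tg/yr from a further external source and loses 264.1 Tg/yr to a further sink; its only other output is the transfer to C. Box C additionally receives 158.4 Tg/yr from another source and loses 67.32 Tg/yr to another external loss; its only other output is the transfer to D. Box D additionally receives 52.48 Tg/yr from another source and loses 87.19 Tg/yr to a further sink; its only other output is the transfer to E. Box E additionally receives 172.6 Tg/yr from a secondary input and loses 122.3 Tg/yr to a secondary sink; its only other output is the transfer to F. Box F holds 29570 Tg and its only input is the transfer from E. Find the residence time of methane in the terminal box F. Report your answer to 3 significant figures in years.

Box A: F(A→B) = (384.0 + 237.3) − 192.1 = 429.20 Tg/yr.
Box B: F(B→C) = (429.20 + 111.6) − 264.1 = 276.70 Tg/yr.
Box C: F(C→D) = (276.70 + 158.4) − 67.32 = 367.78 Tg/yr.
Box D: F(D→E) = (367.78 + 52.48) − 87.19 = 333.07 Tg/yr.
Box E: F(E→F) = (333.07 + 172.6) − 122.3 = 383.37 Tg/yr.
Box F throughput = its input = 383.37 Tg/yr; τ = 29570 / 383.37 = 77.13 yr.

77.1 yr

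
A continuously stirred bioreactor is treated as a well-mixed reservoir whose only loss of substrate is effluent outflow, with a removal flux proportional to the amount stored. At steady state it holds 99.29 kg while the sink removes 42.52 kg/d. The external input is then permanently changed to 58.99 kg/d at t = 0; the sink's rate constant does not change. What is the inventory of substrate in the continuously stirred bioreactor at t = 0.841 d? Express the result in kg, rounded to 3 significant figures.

111 kg

The sink rate constant is k = F₀/M₀ = 42.52/99.29 = 0.4282 d⁻¹.
Solving dM/dt = F₁ − kM with M(0) = M₀ gives M(t) = F₁/k + (M₀ − F₁/k)·e^(−kt).
F₁/k = 58.99/0.4282 = 137.75 kg; kt = 0.4282 × 0.841 = 0.3602, e^(−kt) = 0.6976.
M(0.841) = 137.75 + (99.29 − 137.75) × 0.6976 = 137.75 − 26.83 = 110.92 kg.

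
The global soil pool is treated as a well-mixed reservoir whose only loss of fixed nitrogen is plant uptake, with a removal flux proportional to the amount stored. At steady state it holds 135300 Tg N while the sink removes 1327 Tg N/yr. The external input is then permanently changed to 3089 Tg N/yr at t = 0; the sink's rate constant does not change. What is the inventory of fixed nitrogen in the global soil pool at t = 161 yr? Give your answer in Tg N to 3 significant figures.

τ = M₀/F₀ = 135300/1327 = 102.0 yr; rate constant k = 1/τ.
New steady state M_∞ = F₁/k = F₁·τ = 3089 × 102.0 = 314950 Tg N.
M(t) = M_∞ + (M₀ − M_∞)·e^(−t/τ); t/τ = 161/102.0 = 1.579, so e^(−t/τ) = 0.2062.
M(t) = 314950 − 179700 × 0.2062 = 277910 Tg N.

278000 Tg N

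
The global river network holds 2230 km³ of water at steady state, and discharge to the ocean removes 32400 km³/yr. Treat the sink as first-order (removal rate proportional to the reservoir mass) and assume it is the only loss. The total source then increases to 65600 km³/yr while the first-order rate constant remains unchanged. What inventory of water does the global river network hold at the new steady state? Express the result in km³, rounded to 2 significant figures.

4500 km³

Rate constant k = F/M = 32400 / 2230 = 14.53 yr⁻¹.
At the new steady state, source = k·M_new ⇒ M_new = 65600 / 14.53 = 4515 km³.
(Equivalently M_new = M × F_new/F_old = 2230 × 65600/32400.)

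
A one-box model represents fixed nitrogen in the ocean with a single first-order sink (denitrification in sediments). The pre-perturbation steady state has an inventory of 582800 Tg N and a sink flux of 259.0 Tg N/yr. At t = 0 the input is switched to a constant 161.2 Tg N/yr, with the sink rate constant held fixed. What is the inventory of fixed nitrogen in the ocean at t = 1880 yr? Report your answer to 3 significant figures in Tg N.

The sink rate constant is k = F₀/M₀ = 259.0/582800 = 0.0004444 yr⁻¹.
Solving dM/dt = F₁ − kM with M(0) = M₀ gives M(t) = F₁/k + (M₀ − F₁/k)·e^(−kt).
F₁/k = 161.2/0.0004444 = 362730 Tg N; kt = 0.0004444 × 1880 = 0.8355, e^(−kt) = 0.4337.
M(1880) = 362730 + (582800 − 362730) × 0.4337 = 362730 + 95440 = 458170 Tg N.

458000 Tg N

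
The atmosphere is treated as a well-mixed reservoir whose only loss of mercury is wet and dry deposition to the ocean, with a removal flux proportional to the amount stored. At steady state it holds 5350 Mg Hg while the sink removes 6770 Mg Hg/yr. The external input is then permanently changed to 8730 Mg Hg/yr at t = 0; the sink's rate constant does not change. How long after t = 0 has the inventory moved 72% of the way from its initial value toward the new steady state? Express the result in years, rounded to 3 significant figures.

1.01 yr

τ = M₀/F₀ = 5350/6770 = 0.7903 yr.
The remaining gap fraction is e^(−t/τ); 72% covered ⇒ e^(−t/τ) = 0.280.
t = −τ ln(0.280) = 0.7903 × 1.273 = 1.006 yr.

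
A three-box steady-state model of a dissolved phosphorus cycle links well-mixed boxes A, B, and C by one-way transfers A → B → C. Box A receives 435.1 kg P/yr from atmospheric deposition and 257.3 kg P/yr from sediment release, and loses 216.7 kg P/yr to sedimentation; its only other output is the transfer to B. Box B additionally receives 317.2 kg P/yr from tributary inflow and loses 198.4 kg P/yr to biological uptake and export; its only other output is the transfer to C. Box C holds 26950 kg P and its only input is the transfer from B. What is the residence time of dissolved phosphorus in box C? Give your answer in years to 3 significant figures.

Box A: F(A→B) = (435.1 + 257.3) − 216.7 = 475.70 kg P/yr.
Box B: F(B→C) = (475.70 + 317.2) − 198.4 = 594.50 kg P/yr.
Box C throughput = its input = 594.50 kg P/yr; τ = 26950 / 594.50 = 45.33 yr.

45.3 yr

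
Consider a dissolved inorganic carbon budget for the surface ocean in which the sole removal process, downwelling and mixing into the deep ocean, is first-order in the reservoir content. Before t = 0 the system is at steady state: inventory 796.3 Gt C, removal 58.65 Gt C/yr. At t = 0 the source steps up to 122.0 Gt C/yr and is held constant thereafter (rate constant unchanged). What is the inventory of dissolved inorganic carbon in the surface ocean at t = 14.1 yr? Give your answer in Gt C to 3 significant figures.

1350 Gt C

The sink rate constant is k = F₀/M₀ = 58.65/796.3 = 0.07365 yr⁻¹.
Solving dM/dt = F₁ − kM with M(0) = M₀ gives M(t) = F₁/k + (M₀ − F₁/k)·e^(−kt).
F₁/k = 122.0/0.07365 = 1656.4 Gt C; kt = 0.07365 × 14.1 = 1.039, e^(−kt) = 0.3540.
M(14.1) = 1656.4 + (796.3 − 1656.4) × 0.3540 = 1656.4 − 304.5 = 1351.9 Gt C.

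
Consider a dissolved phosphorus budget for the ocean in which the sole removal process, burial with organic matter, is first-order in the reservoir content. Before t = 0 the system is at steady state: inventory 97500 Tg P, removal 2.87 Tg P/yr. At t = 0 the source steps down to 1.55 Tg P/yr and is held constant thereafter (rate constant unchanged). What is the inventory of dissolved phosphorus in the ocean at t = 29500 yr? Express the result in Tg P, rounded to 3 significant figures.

Residence time τ = M₀/F₀ = 33970 yr. The eventual steady state is M_∞ = M₀·(F₁/F₀) = 97500 × 1.55/2.87 = 52657 Tg P.
The anomaly ΔM(t) = M(t) − M_∞ decays as ΔM₀·e^(−t/τ) with ΔM₀ = 97500 − 52657 = 44840 Tg P.
At t = 29500 yr, e^(−t/τ) = e^(−0.8684) = 0.4196, so ΔM = 18820 Tg P and M = 52657 + 18820 = 71475 Tg P.

71500 Tg P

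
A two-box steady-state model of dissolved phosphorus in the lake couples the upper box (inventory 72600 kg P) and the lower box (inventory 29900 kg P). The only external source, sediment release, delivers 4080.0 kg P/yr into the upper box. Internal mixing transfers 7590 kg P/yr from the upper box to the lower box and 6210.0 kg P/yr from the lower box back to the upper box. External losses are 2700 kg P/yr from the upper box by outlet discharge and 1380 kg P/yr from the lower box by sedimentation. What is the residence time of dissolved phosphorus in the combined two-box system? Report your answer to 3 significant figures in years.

Residence time in the combined system uses the total inventory and the total *external* removal — internal exchanges between the two boxes cancel.
M_total = 72600 + 29900 = 102500 kg P.
ΣF_external_out = 2700 + 1380 = 4080.0 kg P/yr.
τ = M_total / ΣF_ext = 102500 / 4080.0 = 25.12 yr.

25.1 yr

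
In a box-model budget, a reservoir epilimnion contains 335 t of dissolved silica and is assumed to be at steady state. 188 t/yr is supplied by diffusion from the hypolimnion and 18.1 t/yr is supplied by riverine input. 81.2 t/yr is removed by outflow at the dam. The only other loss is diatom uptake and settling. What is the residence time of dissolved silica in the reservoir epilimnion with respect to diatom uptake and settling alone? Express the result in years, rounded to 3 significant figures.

At steady state ΣF_in = ΣF_out.
ΣF_in = 188 + 18.1 = 206.10 t/yr.
Diatom uptake and settling flux = ΣF_in − (81.2) = 206.10 − 81.20 = 124.9 t/yr.
τ = M / F = 335 / 124.9 = 2.682 yr.

2.68 yr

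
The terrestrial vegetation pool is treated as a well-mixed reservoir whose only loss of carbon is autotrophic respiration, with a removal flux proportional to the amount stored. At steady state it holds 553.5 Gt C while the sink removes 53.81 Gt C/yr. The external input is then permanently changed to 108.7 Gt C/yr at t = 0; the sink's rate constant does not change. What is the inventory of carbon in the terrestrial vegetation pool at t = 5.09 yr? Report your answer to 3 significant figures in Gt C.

Residence time τ = M₀/F₀ = 10.29 yr. The eventual steady state is M_∞ = M₀·(F₁/F₀) = 553.5 × 108.7/53.81 = 1118.1 Gt C.
The anomaly ΔM(t) = M(t) − M_∞ decays as ΔM₀·e^(−t/τ) with ΔM₀ = 553.5 − 1118.1 = −564.6 Gt C.
At t = 5.09 yr, e^(−t/τ) = e^(−0.4948) = 0.6097, so ΔM = −344.2 Gt C and M = 1118.1 − 344.2 = 773.88 Gt C.

774 Gt C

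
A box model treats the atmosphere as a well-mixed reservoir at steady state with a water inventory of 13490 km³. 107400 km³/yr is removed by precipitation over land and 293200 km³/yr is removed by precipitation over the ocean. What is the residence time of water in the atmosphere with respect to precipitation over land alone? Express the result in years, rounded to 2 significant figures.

0.13 yr

Residence time with respect to a single sink: τ = M / F_sink.
τ = 13490 / 107400 = 0.1256 yr.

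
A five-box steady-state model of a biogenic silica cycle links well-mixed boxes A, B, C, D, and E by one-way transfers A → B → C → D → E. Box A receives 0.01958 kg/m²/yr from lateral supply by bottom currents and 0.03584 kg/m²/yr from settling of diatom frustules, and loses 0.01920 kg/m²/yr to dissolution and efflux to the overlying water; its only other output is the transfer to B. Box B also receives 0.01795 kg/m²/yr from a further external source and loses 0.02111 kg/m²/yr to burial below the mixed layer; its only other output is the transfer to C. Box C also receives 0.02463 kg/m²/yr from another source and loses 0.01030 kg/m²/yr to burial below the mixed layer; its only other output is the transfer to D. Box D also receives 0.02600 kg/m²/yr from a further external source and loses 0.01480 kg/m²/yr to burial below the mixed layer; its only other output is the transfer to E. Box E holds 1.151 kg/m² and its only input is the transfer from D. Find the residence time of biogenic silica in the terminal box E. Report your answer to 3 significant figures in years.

Box A: F(A→B) = (0.01958 + 0.03584) − 0.01920 = 0.036220 kg/m²/yr.
Box B: F(B→C) = (0.036220 + 0.01795) − 0.02111 = 0.033060 kg/m²/yr.
Box C: F(C→D) = (0.033060 + 0.02463) − 0.01030 = 0.047390 kg/m²/yr.
Box D: F(D→E) = (0.047390 + 0.02600) − 0.01480 = 0.058590 kg/m²/yr.
Box E throughput = its input = 0.058590 kg/m²/yr; τ = 1.151 / 0.058590 = 19.64 yr.

19.6 yr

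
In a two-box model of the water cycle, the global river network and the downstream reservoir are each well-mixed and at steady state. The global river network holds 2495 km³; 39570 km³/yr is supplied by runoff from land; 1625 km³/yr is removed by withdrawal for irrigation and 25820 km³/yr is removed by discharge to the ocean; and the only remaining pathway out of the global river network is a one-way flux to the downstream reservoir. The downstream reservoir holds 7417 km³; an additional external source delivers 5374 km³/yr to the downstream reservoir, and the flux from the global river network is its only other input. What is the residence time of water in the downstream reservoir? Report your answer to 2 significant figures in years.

0.42 yr

Balance the global river network: ΣF_in = 39570 km³/yr.
Flux to the downstream reservoir = ΣF_in − (1625 + 25820) = 12125 km³/yr.
Total input to the downstream reservoir = 12125 + 5374 = 17499 km³/yr; at steady state this equals its total output.
τ = M / F = 7417 / 17499 = 0.4239 yr.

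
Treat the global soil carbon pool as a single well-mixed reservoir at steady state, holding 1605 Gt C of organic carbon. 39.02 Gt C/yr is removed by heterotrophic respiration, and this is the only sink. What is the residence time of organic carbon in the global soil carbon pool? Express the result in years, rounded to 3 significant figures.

τ = M / F = 1605 / 39.02 = 41.13 yr.

41.1 yr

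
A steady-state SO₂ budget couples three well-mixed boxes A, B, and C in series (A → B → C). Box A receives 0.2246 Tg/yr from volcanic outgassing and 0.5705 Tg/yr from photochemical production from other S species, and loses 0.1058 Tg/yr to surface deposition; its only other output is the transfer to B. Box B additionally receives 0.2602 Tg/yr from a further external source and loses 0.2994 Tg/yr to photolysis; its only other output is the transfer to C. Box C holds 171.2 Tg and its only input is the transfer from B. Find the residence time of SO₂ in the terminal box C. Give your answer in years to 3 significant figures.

Box A: F(A→B) = (0.2246 + 0.5705) − 0.1058 = 0.68930 Tg/yr.
Box B: F(B→C) = (0.68930 + 0.2602) − 0.2994 = 0.65010 Tg/yr.
Box C throughput = its input = 0.65010 Tg/yr; τ = 171.2 / 0.65010 = 263.3 yr.

263 yr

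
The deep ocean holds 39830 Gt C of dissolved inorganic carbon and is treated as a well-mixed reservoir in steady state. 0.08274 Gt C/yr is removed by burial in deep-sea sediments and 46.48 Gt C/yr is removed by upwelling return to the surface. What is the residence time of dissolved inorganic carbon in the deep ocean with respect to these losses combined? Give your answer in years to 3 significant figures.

855 yr

Total removal = 0.08274 + 46.48 = 46.563 Gt C/yr.
τ = M / ΣF_out = 39830 / 46.563 = 855.4 yr.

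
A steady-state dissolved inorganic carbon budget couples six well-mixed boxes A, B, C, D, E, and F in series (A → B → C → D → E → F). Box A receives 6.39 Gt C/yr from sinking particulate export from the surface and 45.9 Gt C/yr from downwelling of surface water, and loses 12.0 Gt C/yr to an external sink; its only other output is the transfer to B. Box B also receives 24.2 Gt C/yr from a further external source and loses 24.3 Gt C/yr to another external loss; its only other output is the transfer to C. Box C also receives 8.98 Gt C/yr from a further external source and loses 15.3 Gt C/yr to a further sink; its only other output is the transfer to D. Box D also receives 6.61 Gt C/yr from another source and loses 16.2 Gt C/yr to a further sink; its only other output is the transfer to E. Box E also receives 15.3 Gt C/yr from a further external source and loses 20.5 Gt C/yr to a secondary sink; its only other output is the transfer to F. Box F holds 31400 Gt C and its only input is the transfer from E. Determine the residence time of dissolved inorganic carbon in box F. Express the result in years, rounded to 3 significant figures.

1650 yr

Box A: F(A→B) = (6.39 + 45.9) − 12.0 = 40.290 Gt C/yr.
Box B: F(B→C) = (40.290 + 24.2) − 24.3 = 40.190 Gt C/yr.
Box C: F(C→D) = (40.190 + 8.98) − 15.3 = 33.870 Gt C/yr.
Box D: F(D→E) = (33.870 + 6.61) − 16.2 = 24.280 Gt C/yr.
Box E: F(E→F) = (24.280 + 15.3) − 20.5 = 19.080 Gt C/yr.
Box F throughput = its input = 19.080 Gt C/yr; τ = 31400 / 19.080 = 1646 yr.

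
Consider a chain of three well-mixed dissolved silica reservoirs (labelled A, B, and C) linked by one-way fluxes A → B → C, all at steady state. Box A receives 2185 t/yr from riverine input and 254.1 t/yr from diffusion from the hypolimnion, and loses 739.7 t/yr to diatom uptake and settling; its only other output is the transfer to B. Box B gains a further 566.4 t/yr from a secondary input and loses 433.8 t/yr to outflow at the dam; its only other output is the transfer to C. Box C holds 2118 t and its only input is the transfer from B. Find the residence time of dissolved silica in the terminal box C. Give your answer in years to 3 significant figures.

1.16 yr

Box A: F(A→B) = (2185 + 254.1) − 739.7 = 1699.4 t/yr.
Box B: F(B→C) = (1699.4 + 566.4) − 433.8 = 1832.0 t/yr.
Box C throughput = its input = 1832.0 t/yr; τ = 2118 / 1832.0 = 1.156 yr.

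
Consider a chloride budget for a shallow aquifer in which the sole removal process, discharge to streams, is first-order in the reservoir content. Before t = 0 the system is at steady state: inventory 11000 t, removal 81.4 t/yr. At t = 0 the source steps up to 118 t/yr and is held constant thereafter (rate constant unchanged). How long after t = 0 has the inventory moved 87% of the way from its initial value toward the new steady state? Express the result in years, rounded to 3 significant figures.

τ = M₀/F₀ = 11000/81.4 = 135.1 yr.
The remaining gap fraction is e^(−t/τ); 87% covered ⇒ e^(−t/τ) = 0.130.
t = −τ ln(0.130) = 135.1 × 2.040 = 275.7 yr.

276 yr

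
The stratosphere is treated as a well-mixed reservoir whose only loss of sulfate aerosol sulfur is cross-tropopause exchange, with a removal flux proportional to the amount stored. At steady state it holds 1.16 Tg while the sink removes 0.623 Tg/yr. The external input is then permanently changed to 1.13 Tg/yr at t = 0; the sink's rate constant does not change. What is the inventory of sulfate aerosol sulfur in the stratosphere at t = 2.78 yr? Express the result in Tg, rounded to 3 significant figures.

The sink rate constant is k = F₀/M₀ = 0.623/1.16 = 0.5371 yr⁻¹.
Solving dM/dt = F₁ − kM with M(0) = M₀ gives M(t) = F₁/k + (M₀ − F₁/k)·e^(−kt).
F₁/k = 1.13/0.5371 = 2.1040 Tg; kt = 0.5371 × 2.78 = 1.493, e^(−kt) = 0.2247.
M(2.78) = 2.1040 + (1.16 − 2.1040) × 0.2247 = 2.1040 − 0.2121 = 1.8919 Tg.

1.89 Tg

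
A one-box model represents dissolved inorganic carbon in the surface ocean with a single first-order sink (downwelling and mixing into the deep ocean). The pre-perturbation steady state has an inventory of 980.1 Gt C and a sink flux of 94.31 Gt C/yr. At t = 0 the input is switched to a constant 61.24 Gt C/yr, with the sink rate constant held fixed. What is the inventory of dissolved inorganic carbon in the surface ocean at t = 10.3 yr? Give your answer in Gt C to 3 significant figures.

764 Gt C

Residence time τ = M₀/F₀ = 10.39 yr. The eventual steady state is M_∞ = M₀·(F₁/F₀) = 980.1 × 61.24/94.31 = 636.43 Gt C.
The anomaly ΔM(t) = M(t) − M_∞ decays as ΔM₀·e^(−t/τ) with ΔM₀ = 980.1 − 636.43 = 343.7 Gt C.
At t = 10.3 yr, e^(−t/τ) = e^(−0.9911) = 0.3712, so ΔM = 127.6 Gt C and M = 636.43 + 127.6 = 763.98 Gt C.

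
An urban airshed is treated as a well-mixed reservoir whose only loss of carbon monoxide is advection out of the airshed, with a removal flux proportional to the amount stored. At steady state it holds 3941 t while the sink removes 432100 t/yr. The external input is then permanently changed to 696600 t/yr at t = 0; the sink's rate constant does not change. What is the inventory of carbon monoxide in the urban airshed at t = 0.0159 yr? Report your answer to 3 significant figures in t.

5930 t

τ = M₀/F₀ = 3941/432100 = 0.009121 yr; rate constant k = 1/τ.
New steady state M_∞ = F₁/k = F₁·τ = 696600 × 0.009121 = 6353.4 t.
M(t) = M_∞ + (M₀ − M_∞)·e^(−t/τ); t/τ = 0.0159/0.009121 = 1.743, so e^(−t/τ) = 0.1749.
M(t) = 6353.4 − 2412 × 0.1749 = 5931.4 t.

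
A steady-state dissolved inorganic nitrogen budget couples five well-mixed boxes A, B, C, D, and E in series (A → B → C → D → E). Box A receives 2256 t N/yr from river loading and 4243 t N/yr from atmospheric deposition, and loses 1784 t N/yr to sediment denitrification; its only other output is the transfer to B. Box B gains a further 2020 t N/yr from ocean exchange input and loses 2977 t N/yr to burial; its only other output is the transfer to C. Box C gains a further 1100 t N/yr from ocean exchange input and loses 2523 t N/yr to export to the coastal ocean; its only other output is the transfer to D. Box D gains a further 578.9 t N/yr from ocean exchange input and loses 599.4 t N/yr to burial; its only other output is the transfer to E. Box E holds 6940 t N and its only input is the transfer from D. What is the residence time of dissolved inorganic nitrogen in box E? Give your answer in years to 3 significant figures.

Box A: F(A→B) = (2256 + 4243) − 1784 = 4715.0 t N/yr.
Box B: F(B→C) = (4715.0 + 2020) − 2977 = 3758.0 t N/yr.
Box C: F(C→D) = (3758.0 + 1100) − 2523 = 2335.0 t N/yr.
Box D: F(D→E) = (2335.0 + 578.9) − 599.4 = 2314.5 t N/yr.
Box E throughput = its input = 2314.5 t N/yr; τ = 6940 / 2314.5 = 2.998 yr.

3.00 yr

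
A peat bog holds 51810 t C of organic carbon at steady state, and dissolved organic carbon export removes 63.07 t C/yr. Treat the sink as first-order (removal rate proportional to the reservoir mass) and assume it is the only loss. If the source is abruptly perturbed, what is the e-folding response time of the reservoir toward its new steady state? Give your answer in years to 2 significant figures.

820 yr

For a linear reservoir the response time equals the residence time τ = M/F.
τ = 51810 / 63.07 = 821.5 yr.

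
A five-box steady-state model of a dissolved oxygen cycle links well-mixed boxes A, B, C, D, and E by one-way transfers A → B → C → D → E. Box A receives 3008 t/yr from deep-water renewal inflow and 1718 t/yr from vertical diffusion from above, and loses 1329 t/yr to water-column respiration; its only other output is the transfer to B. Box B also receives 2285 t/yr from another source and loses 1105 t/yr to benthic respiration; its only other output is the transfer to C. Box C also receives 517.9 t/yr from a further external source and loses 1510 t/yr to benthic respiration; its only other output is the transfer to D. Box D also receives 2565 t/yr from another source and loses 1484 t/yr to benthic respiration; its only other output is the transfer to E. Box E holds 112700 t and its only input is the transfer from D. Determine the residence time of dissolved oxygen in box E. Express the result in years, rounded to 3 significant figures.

24.2 yr

Box A: F(A→B) = (3008 + 1718) − 1329 = 3397.0 t/yr.
Box B: F(B→C) = (3397.0 + 2285) − 1105 = 4577.0 t/yr.
Box C: F(C→D) = (4577.0 + 517.9) − 1510 = 3584.9 t/yr.
Box D: F(D→E) = (3584.9 + 2565) − 1484 = 4665.9 t/yr.
Box E throughput = its input = 4665.9 t/yr; τ = 112700 / 4665.9 = 24.15 yr.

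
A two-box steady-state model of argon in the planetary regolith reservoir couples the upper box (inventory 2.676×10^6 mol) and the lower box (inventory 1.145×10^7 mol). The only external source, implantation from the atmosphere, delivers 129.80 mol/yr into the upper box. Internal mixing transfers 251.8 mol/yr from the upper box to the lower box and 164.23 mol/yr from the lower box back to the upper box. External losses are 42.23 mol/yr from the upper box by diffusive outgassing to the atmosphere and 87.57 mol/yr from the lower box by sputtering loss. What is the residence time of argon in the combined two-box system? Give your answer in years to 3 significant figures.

109000 yr

Residence time in the combined system uses the total inventory and the total *external* removal — internal exchanges between the two boxes cancel.
M_total = 2.676×10^6 + 1.145×10^7 = 1.4126×10^7 mol.
ΣF_external_out = 42.23 + 87.57 = 129.80 mol/yr.
τ = M_total / ΣF_ext = 1.4126×10^7 / 129.80 = 108800 yr.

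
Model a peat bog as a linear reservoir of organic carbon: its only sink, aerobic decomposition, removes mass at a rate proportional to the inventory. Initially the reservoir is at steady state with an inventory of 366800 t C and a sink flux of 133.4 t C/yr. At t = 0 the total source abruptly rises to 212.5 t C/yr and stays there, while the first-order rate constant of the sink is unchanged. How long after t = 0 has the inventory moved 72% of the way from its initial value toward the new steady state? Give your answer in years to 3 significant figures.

3500 yr

τ = M₀/F₀ = 366800/133.4 = 2750 yr.
The remaining gap fraction is e^(−t/τ); 72% covered ⇒ e^(−t/τ) = 0.280.
t = −τ ln(0.280) = 2750 × 1.273 = 3500 yr.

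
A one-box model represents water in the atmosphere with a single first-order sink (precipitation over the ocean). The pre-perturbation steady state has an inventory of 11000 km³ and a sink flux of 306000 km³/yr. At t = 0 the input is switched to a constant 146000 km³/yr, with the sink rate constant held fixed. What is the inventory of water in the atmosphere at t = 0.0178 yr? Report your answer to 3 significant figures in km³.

The sink rate constant is k = F₀/M₀ = 306000/11000 = 27.82 yr⁻¹.
Solving dM/dt = F₁ − kM with M(0) = M₀ gives M(t) = F₁/k + (M₀ − F₁/k)·e^(−kt).
F₁/k = 146000/27.82 = 5248.4 km³; kt = 27.82 × 0.0178 = 0.4952, e^(−kt) = 0.6095.
M(0.0178) = 5248.4 + (11000 − 5248.4) × 0.6095 = 5248.4 + 3505 = 8753.8 km³.

8750 km³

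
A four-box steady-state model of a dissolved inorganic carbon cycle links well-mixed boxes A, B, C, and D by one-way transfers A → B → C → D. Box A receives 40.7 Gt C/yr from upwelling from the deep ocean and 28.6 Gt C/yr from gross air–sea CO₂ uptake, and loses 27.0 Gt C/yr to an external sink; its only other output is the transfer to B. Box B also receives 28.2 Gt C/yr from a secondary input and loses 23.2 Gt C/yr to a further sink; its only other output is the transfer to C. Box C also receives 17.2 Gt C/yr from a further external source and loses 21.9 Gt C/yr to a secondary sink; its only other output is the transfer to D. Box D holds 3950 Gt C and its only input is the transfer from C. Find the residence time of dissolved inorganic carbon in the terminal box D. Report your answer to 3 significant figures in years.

92.7 yr

Box A: F(A→B) = (40.7 + 28.6) − 27.0 = 42.300 Gt C/yr.
Box B: F(B→C) = (42.300 + 28.2) − 23.2 = 47.300 Gt C/yr.
Box C: F(C→D) = (47.300 + 17.2) − 21.9 = 42.600 Gt C/yr.
Box D throughput = its input = 42.600 Gt C/yr; τ = 3950 / 42.600 = 92.72 yr.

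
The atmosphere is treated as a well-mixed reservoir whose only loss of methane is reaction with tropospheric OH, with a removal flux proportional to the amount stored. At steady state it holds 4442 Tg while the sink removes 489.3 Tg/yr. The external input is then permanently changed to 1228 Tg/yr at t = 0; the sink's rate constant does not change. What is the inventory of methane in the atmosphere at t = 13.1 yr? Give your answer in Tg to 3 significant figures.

9560 Tg

τ = M₀/F₀ = 4442/489.3 = 9.078 yr; rate constant k = 1/τ.
New steady state M_∞ = F₁/k = F₁·τ = 1228 × 9.078 = 11148 Tg.
M(t) = M_∞ + (M₀ − M_∞)·e^(−t/τ); t/τ = 13.1/9.078 = 1.443, so e^(−t/τ) = 0.2362.
M(t) = 11148 − 6706 × 0.2362 = 9564.0 Tg.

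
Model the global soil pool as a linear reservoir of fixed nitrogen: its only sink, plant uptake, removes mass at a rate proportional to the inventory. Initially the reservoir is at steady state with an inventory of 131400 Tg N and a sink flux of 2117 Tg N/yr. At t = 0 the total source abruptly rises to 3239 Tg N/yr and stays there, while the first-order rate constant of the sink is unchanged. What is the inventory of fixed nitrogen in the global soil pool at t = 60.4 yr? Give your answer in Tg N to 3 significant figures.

The sink rate constant is k = F₀/M₀ = 2117/131400 = 0.01611 yr⁻¹.
Solving dM/dt = F₁ − kM with M(0) = M₀ gives M(t) = F₁/k + (M₀ − F₁/k)·e^(−kt).
F₁/k = 3239/0.01611 = 201040 Tg N; kt = 0.01611 × 60.4 = 0.9731, e^(−kt) = 0.3779.
M(60.4) = 201040 + (131400 − 201040) × 0.3779 = 201040 − 26320 = 174720 Tg N.

175000 Tg N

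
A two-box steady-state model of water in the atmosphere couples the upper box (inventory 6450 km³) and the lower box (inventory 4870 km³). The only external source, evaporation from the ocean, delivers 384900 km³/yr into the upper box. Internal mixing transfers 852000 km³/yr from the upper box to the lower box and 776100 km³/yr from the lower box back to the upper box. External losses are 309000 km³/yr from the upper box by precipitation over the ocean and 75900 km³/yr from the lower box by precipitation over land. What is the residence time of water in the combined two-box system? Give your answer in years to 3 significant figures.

0.0294 yr

For the system as a whole, the A↔B exchange is internal and contributes nothing to the throughput; only the external sinks remove mass.
M_total = 6450 + 4870 = 11320 km³.
ΣF_external_out = 309000 + 75900 = 384900 km³/yr.
τ = M_total / ΣF_ext = 11320 / 384900 = 0.02941 yr.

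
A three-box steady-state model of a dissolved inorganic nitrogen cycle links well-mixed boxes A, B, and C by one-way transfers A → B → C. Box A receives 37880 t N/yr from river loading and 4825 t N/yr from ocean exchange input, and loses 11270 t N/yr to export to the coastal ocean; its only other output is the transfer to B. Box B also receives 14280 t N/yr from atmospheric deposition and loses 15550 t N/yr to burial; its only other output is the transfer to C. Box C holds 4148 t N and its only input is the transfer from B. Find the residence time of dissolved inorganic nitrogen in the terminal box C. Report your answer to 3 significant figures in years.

0.138 yr

Box A: F(A→B) = (37880 + 4825) − 11270 = 31435 t N/yr.
Box B: F(B→C) = (31435 + 14280) − 15550 = 30165 t N/yr.
Box C throughput = its input = 30165 t N/yr; τ = 4148 / 30165 = 0.1375 yr.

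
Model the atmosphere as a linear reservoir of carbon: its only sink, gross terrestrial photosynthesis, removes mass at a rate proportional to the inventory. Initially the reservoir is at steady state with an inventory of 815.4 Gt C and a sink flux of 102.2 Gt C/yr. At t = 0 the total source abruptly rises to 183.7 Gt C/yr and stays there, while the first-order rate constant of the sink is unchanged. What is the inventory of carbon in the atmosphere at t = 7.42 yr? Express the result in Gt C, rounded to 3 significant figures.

1210 Gt C

Residence time τ = M₀/F₀ = 7.978 yr. The eventual steady state is M_∞ = M₀·(F₁/F₀) = 815.4 × 183.7/102.2 = 1465.6 Gt C.
The anomaly ΔM(t) = M(t) − M_∞ decays as ΔM₀·e^(−t/τ) with ΔM₀ = 815.4 − 1465.6 = −650.2 Gt C.
At t = 7.42 yr, e^(−t/τ) = e^(−0.9300) = 0.3946, so ΔM = −256.6 Gt C and M = 1465.6 − 256.6 = 1209.1 Gt C.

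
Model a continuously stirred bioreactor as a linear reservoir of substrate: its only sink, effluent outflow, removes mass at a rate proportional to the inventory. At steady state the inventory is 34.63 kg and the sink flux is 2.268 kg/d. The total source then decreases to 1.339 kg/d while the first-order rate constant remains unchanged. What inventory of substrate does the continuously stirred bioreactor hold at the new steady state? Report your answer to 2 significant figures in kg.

Rate constant k = F/M = 2.268 / 34.63 = 0.06549 d⁻¹.
At the new steady state, source = k·M_new ⇒ M_new = 1.339 / 0.06549 = 20.45 kg.
(Equivalently M_new = M × F_new/F_old = 34.63 × 1.339/2.268.)

20 kg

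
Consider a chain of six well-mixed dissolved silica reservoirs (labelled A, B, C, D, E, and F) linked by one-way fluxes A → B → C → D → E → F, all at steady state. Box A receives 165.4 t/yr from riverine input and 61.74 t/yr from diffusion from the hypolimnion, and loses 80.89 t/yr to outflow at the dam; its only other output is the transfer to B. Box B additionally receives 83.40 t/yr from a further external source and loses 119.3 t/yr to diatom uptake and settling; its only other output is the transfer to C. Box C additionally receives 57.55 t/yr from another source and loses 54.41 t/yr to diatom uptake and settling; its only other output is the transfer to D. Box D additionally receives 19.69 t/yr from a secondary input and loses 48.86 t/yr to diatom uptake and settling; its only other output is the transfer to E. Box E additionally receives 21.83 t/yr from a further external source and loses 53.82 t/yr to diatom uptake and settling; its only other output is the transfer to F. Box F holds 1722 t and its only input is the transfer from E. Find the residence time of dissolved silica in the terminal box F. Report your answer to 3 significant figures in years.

Box A: F(A→B) = (165.4 + 61.74) − 80.89 = 146.25 t/yr.
Box B: F(B→C) = (146.25 + 83.40) − 119.3 = 110.35 t/yr.
Box C: F(C→D) = (110.35 + 57.55) − 54.41 = 113.49 t/yr.
Box D: F(D→E) = (113.49 + 19.69) − 48.86 = 84.320 t/yr.
Box E: F(E→F) = (84.320 + 21.83) − 53.82 = 52.330 t/yr.
Box F throughput = its input = 52.330 t/yr; τ = 1722 / 52.330 = 32.91 yr.

32.9 yr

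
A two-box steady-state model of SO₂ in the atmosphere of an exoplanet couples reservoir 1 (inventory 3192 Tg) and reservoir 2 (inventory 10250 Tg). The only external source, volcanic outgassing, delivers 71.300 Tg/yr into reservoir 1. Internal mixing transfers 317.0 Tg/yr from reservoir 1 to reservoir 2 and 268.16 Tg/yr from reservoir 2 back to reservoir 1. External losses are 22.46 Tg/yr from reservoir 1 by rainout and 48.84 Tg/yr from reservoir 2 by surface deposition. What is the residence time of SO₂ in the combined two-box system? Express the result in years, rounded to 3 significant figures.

Treat the two boxes together as one reservoir: the mixing fluxes between them are internal recycling, so τ = ΣM / Σ(external losses).
M_total = 3192 + 10250 = 13442 Tg.
ΣF_external_out = 22.46 + 48.84 = 71.300 Tg/yr.
τ = M_total / ΣF_ext = 13442 / 71.300 = 188.5 yr.

189 yr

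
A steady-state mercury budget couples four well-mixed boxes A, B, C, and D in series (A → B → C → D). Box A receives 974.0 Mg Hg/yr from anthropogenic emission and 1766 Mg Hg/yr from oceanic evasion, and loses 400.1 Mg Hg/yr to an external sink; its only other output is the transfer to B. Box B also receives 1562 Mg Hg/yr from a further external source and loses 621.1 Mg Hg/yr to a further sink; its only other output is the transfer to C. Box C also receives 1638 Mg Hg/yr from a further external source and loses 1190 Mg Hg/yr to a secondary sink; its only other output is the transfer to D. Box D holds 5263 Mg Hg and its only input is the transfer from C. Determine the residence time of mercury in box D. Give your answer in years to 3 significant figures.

1.41 yr

Box A: F(A→B) = (974.0 + 1766) − 400.1 = 2339.9 Mg Hg/yr.
Box B: F(B→C) = (2339.9 + 1562) − 621.1 = 3280.8 Mg Hg/yr.
Box C: F(C→D) = (3280.8 + 1638) − 1190 = 3728.8 Mg Hg/yr.
Box D throughput = its input = 3728.8 Mg Hg/yr; τ = 5263 / 3728.8 = 1.411 yr.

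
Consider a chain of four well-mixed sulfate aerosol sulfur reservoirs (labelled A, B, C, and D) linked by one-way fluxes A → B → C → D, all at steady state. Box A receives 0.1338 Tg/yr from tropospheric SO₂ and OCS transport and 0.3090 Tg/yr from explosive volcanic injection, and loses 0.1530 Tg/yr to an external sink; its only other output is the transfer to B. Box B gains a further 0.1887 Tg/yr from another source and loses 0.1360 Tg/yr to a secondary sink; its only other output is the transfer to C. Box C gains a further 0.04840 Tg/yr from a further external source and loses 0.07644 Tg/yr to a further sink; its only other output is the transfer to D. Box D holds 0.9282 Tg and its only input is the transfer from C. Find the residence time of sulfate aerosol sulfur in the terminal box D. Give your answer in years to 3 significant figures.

Box A: F(A→B) = (0.1338 + 0.3090) − 0.1530 = 0.28980 Tg/yr.
Box B: F(B→C) = (0.28980 + 0.1887) − 0.1360 = 0.34250 Tg/yr.
Box C: F(C→D) = (0.34250 + 0.04840) − 0.07644 = 0.31446 Tg/yr.
Box D throughput = its input = 0.31446 Tg/yr; τ = 0.9282 / 0.31446 = 2.952 yr.

2.95 yr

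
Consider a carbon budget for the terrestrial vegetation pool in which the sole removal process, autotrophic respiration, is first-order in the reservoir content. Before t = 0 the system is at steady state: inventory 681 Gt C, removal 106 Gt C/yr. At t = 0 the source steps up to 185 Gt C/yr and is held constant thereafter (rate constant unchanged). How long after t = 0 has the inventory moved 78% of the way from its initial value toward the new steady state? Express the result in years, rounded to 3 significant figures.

τ = M₀/F₀ = 681/106 = 6.425 yr.
The remaining gap fraction is e^(−t/τ); 78% covered ⇒ e^(−t/τ) = 0.220.
t = −τ ln(0.220) = 6.425 × 1.514 = 9.728 yr.

9.73 yr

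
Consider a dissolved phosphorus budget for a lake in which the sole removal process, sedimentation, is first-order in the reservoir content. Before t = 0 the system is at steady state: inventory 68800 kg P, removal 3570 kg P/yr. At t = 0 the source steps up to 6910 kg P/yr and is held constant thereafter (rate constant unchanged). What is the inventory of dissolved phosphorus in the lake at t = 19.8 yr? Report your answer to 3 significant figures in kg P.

Residence time τ = M₀/F₀ = 19.27 yr. The eventual steady state is M_∞ = M₀·(F₁/F₀) = 68800 × 6910/3570 = 133170 kg P.
The anomaly ΔM(t) = M(t) − M_∞ decays as ΔM₀·e^(−t/τ) with ΔM₀ = 68800 − 133170 = −64370 kg P.
At t = 19.8 yr, e^(−t/τ) = e^(−1.027) = 0.3579, so ΔM = −23040 kg P and M = 133170 − 23040 = 110130 kg P.

110000 kg P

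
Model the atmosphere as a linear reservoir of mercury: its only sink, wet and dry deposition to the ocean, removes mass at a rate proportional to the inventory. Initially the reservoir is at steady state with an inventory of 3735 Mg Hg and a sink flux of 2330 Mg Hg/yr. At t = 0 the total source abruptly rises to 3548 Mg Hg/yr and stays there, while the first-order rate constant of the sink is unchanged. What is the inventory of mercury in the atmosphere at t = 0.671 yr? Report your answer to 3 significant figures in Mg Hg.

4400 Mg Hg

τ = M₀/F₀ = 3735/2330 = 1.603 yr; rate constant k = 1/τ.
New steady state M_∞ = F₁/k = F₁·τ = 3548 × 1.603 = 5687.5 Mg Hg.
M(t) = M_∞ + (M₀ − M_∞)·e^(−t/τ); t/τ = 0.671/1.603 = 0.4186, so e^(−t/τ) = 0.6580.
M(t) = 5687.5 − 1952 × 0.6580 = 4402.8 Mg Hg.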